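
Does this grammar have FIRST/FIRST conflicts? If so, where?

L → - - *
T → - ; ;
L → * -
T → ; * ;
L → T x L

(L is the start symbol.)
Yes. L → '-' '-' '*' / L → T x L on { '-' }

A FIRST/FIRST conflict occurs when two productions N → α and N → β for the same non-terminal have FIRST(α) ∩ FIRST(β) ≠ ∅ (with ε ∈ FIRST of a nullable right-hand side, so two nullable alternatives also conflict).

FIRST sets of the non-terminals at (or reachable through a nullable prefix from) the front of some alternative:
  FIRST(T) = { '-', ';' }

Productions for L:
  L → - - *: FIRST = { '-' }
  L → * -: FIRST = { '*' }
  L → T x L: FIRST = { '-', ';' }
Productions for T:
  T → - ; ;: FIRST = { '-' }
  T → ; * ;: FIRST = { ';' }

Conflict for L: L → - - * and L → T x L
  Overlap: { '-' }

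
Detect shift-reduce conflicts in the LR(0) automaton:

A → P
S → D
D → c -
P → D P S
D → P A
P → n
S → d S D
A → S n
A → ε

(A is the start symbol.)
Yes — I0: [A → .] vs [D → . c -]; I2: [S → D .] vs [D → . c -]; I3: [A → .] vs [D → . c -]; I8: [A → .] vs [D → . c -]; I10: [S → d S D .] vs [D → . c -]; I12: [A → .] vs [D → . c -]; I14: [P → D P S .] vs [A → S . n]

Augment with A' → A and build the canonical LR(0) collection (I0 = CLOSURE({[A' → . A]}), then GOTO on every symbol after a dot until no new states appear). It has 17 states:
  I0: { [A → . P], [A → . S n], [A → .], [A' → . A], [D → . P A], [D → . c -], [P → . D P S], [P → . n], [S → . D], [S → . d S D] }  — shift, reduce
  I1: { [A' → A .] }  — accept
  I2: { [D → . P A], [D → . c -], [P → . D P S], [P → . n], [P → D . P S], [S → D .] }  — shift, reduce
  I3: { [A → . P], [A → . S n], [A → .], [A → P .], [D → . P A], [D → . c -], [D → P . A], [P → . D P S], [P → . n], [S → . D], [S → . d S D] }  — shift, 2 reduces
  I4: { [A → S . n] }  — shift
  I5: { [D → c . -] }  — shift
  I6: { [D → . P A], [D → . c -], [P → . D P S], [P → . n], [S → . D], [S → . d S D], [S → d . S D] }  — shift
  I7: { [P → n .] }  — reduce
  I8: { [A → . P], [A → . S n], [A → .], [D → . P A], [D → . c -], [D → P . A], [P → . D P S], [P → . n], [S → . D], [S → . d S D] }  — shift, reduce
  I9: { [D → . P A], [D → . c -], [P → . D P S], [P → . n], [S → d S . D] }  — shift
  I10: { [D → . P A], [D → . c -], [P → . D P S], [P → . n], [P → D . P S], [S → d S D .] }  — shift, reduce
  I11: { [D → . P A], [D → . c -], [P → . D P S], [P → . n], [P → D . P S] }  — shift
  I12: { [A → . P], [A → . S n], [A → .], [D → . P A], [D → . c -], [D → P . A], [P → . D P S], [P → . n], [P → D P . S], [S → . D], [S → . d S D] }  — shift, reduce
  I13: { [D → P A .] }  — reduce
  I14: { [A → S . n], [P → D P S .] }  — shift, reduce
  I15: { [A → S n .] }  — reduce
  I16: { [D → c - .] }  — reduce

I0 contains reduce item [A → .] and shift items [D → . c -], [P → . n], [S → . d S D] — shift-reduce conflict.
I2 contains reduce item [S → D .] and shift items [D → . c -], [P → . n] — shift-reduce conflict.
I3 contains reduce items [A → .], [A → P .] and shift items [D → . c -], [P → . n], [S → . d S D] — shift-reduce conflict.
I8 contains reduce item [A → .] and shift items [D → . c -], [P → . n], [S → . d S D] — shift-reduce conflict.
I10 contains reduce item [S → d S D .] and shift items [D → . c -], [P → . n] — shift-reduce conflict.
I12 contains reduce item [A → .] and shift items [D → . c -], [P → . n], [S → . d S D] — shift-reduce conflict.
I14 contains reduce item [P → D P S .] and shift item [A → S . n] — shift-reduce conflict.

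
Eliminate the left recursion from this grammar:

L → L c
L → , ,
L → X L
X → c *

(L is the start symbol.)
L is directly left-recursive. The standard transformation for
  A → A α₁ | ... | A α_m | β₁ | ... | β_n
is
  A  → β₁ A' | ... | β_n A'
  A' → α₁ A' | ... | α_m A' | ε

L → , , becomes L → , , L'
L → X L becomes L → X L L'
L → L c becomes L' → c L'
Add L' → ε

Productions for other non-terminals are unchanged:
  X → c *

Resulting grammar:
L → , , L'
L → X L L'
L' → c L'
L' → ε
X → c *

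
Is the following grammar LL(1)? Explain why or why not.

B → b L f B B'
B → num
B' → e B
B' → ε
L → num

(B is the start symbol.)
No. Predict set conflict for B': { 'e' }

Relevant sets:
  FOLLOW(B') = { $, 'e' }

For B:
  PREDICT(B → b L f B B') = { 'b' }
  PREDICT(B → num) = { 'num' }
For B':
  PREDICT(B' → e B) = { 'e' }
  PREDICT(B' → ε) = { $, 'e' }
L has a single production, so nothing to check there.

Conflict found: Predict set conflict for B': { 'e' }
The grammar is NOT LL(1).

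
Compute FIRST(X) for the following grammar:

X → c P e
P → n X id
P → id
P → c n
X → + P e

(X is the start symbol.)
{ '+', 'c' }

From X → c P e:
  - c is a terminal: add 'c' and stop
From X → + P e:
  - '+' is a terminal: add '+' and stop

Collecting: FIRST(X) = { '+', 'c' }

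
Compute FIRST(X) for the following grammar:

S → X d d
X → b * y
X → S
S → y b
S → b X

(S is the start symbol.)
To compute FIRST(X), examine every production with X on the left-hand side, reading each right-hand side left to right until a non-nullable symbol is reached.

FIRST sets of the other non-terminals involved (by the same procedure, iterated to a fixed point):
  FIRST(S) = { 'b', 'y' }

From X → b * y:
  - b is a terminal: add 'b' and stop
From X → S:
  - S is a non-terminal: add FIRST(S) \ {ε} = { 'b', 'y' }
    S is not nullable, so stop

Collecting: FIRST(X) = { 'b', 'y' }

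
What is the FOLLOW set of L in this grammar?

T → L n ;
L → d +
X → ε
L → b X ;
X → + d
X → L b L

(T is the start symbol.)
In T → L n ;: L is followed by n ';', add FIRST(n ';') \ {ε} = { 'n' }
In X → L b L: L is followed by b L, add FIRST(b L) \ {ε} = { 'b' }
In X → L b L: L is at the end, add FOLLOW(X)

The FOLLOW sets referred to above (computed the same way, to a fixed point):
  FOLLOW(X) = { ';' }

Taking the union: FOLLOW(L) = { ';', 'b', 'n' }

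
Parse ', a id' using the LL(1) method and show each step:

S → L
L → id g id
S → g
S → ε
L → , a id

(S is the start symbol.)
LL(1) parsing maintains a stack (initially the start symbol over $) and the input. At each step: if the stack top is a terminal, match it against the current input token; if it is a non-terminal N, replace it with the RHS of M[N, lookahead] (the unique production whose predict set contains the lookahead).

Stack is shown with the top on the left.

Stack     Input     Action
--------------------------
S $       , a id $  output S → L
L $       , a id $  output L → , a id
, a id $  , a id $  match ','
a id $    a id $    match 'a'
id $      id $      match 'id'
$         $         accept

The string is accepted.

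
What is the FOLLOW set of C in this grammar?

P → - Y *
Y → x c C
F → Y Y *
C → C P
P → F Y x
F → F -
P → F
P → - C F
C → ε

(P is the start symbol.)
To compute FOLLOW(C), find every occurrence of C on a right-hand side N → α C β: add FIRST(β) \ {ε}, and if β is empty or nullable also add FOLLOW(N). Iterate to a fixed point.

In Y → x c C: C is at the end, add FOLLOW(Y)
In C → C P: C is followed by P, add FIRST(P) \ {ε} = { '-', 'x' }
In P → - C F: C is followed by F, add FIRST(F) \ {ε} = { 'x' }

The FOLLOW sets referred to above (computed the same way, to a fixed point):
  FOLLOW(Y) = { '*', 'x' }

Taking the union: FOLLOW(C) = { '*', '-', 'x' }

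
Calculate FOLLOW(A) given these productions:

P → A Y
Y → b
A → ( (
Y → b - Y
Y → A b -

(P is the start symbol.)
In P → A Y: A is followed by Y, add FIRST(Y) \ {ε} = { '(', 'b' }
In Y → A b -: A is followed by b '-', add FIRST(b '-') \ {ε} = { 'b' }

Taking the union: FOLLOW(A) = { '(', 'b' }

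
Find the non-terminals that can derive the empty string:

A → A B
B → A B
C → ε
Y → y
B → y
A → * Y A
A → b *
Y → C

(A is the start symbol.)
ε-productions: C → ε
So C is immediately nullable.
Y → C: every symbol on the right is nullable, so Y is nullable too.
No further non-terminal can be added: every production for the remaining non-terminals contains a terminal or a non-nullable non-terminal.
Nullable = { 'C', 'Y' }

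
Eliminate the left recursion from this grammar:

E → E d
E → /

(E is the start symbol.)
E → / E'
E' → d E'
E' → ε

E is directly left-recursive. The standard transformation for
  A → A α₁ | ... | A α_m | β₁ | ... | β_n
is
  A  → β₁ A' | ... | β_n A'
  A' → α₁ A' | ... | α_m A' | ε

E → / becomes E → / E'
E → E d becomes E' → d E'
Add E' → ε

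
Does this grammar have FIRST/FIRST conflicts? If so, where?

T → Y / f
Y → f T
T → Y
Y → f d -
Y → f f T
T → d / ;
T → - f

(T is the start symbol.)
A FIRST/FIRST conflict occurs when two productions N → α and N → β for the same non-terminal have FIRST(α) ∩ FIRST(β) ≠ ∅ (with ε ∈ FIRST of a nullable right-hand side, so two nullable alternatives also conflict).

FIRST sets of the non-terminals at (or reachable through a nullable prefix from) the front of some alternative:
  FIRST(Y) = { 'f' }

Productions for T:
  T → Y / f: FIRST = { 'f' }
  T → Y: FIRST = { 'f' }
  T → d / ;: FIRST = { 'd' }
  T → - f: FIRST = { '-' }
Productions for Y:
  Y → f T: FIRST = { 'f' }
  Y → f d -: FIRST = { 'f' }
  Y → f f T: FIRST = { 'f' }

Conflict for T: T → Y / f and T → Y
  Overlap: { 'f' }
Conflict for Y: Y → f T and Y → f d -
  Overlap: { 'f' }
Conflict for Y: Y → f T and Y → f f T
  Overlap: { 'f' }
Conflict for Y: Y → f d - and Y → f f T
  Overlap: { 'f' }

Answer: Yes. T → Y '/' f / T → Y on { 'f' }; Y → f T / Y → f d '-' on { 'f' }; Y → f T / Y → f f T on { 'f' }; Y → f d '-' / Y → f f T on { 'f' }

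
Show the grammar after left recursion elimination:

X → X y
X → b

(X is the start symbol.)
X → b X'
X' → y X'
X' → ε

X is directly left-recursive. The standard transformation for
  A → A α₁ | ... | A α_m | β₁ | ... | β_n
is
  A  → β₁ A' | ... | β_n A'
  A' → α₁ A' | ... | α_m A' | ε

X → b becomes X → b X'
X → X y becomes X' → y X'
Add X' → ε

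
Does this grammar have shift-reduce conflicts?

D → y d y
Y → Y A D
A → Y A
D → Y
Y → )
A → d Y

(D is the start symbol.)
Yes — I3: [D → Y .] vs [A → . d Y]; I10: [A → d Y .] vs [A → . d Y]; I11: [A → Y A .] vs [D → . y d y]

A shift-reduce conflict occurs when an LR(0) state has both:
  - a complete (reduce) item [A → α .] (dot at the end), and
  - a shift item [B → β . c γ] (dot before a terminal).

Augment with D' → D and build the canonical LR(0) collection (I0 = CLOSURE({[D' → . D]}), then GOTO on every symbol after a dot until no new states appear). It has 13 states:
  I0: { [D → . Y], [D → . y d y], [D' → . D], [Y → . )], [Y → . Y A D] }  — shift
  I1: { [Y → ) .] }  — reduce
  I2: { [D' → D .] }  — accept
  I3: { [A → . Y A], [A → . d Y], [D → Y .], [Y → . )], [Y → . Y A D], [Y → Y . A D] }  — shift, reduce
  I4: { [D → y . d y] }  — shift
  I5: { [D → y d . y] }  — shift
  I6: { [D → y d y .] }  — reduce
  I7: { [D → . Y], [D → . y d y], [Y → . )], [Y → . Y A D], [Y → Y A . D] }  — shift
  I8: { [A → . Y A], [A → . d Y], [A → Y . A], [Y → . )], [Y → . Y A D], [Y → Y . A D] }  — shift
  I9: { [A → d . Y], [Y → . )], [Y → . Y A D] }  — shift
  I10: { [A → . Y A], [A → . d Y], [A → d Y .], [Y → . )], [Y → . Y A D], [Y → Y . A D] }  — shift, reduce
  I11: { [A → Y A .], [D → . Y], [D → . y d y], [Y → . )], [Y → . Y A D], [Y → Y A . D] }  — shift, reduce
  I12: { [Y → Y A D .] }  — reduce

I3 contains reduce item [D → Y .] and shift items [A → . d Y], [Y → . )] — shift-reduce conflict.
I10 contains reduce item [A → d Y .] and shift items [A → . d Y], [Y → . )] — shift-reduce conflict.
I11 contains reduce item [A → Y A .] and shift items [D → . y d y], [Y → . )] — shift-reduce conflict.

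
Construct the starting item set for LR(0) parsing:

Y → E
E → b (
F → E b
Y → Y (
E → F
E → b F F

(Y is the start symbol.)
First, augment the grammar with Y' → Y
I₀ = CLOSURE({ [Y' → . Y] }):
  [Y' → . Y] has the dot before Y: add [Y → . E], [Y → . Y (]
  [Y → . E] has the dot before E: add [E → . b (], [E → . F], [E → . b F F]
  [E → . F] has the dot before F: add [F → . E b]
No further items can be added.

I₀ = { [E → . F], [E → . b (], [E → . b F F], [F → . E b], [Y → . E], [Y → . Y (], [Y' → . Y] }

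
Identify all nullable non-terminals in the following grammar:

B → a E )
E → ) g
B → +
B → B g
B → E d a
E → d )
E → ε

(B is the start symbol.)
A non-terminal is nullable if it can derive ε (the empty string): either it has an ε-production, or it has a production whose right-hand side consists entirely of nullable non-terminals.

ε-productions: E → ε
So E is immediately nullable.
No further non-terminal can be added: every production for the remaining non-terminals contains a terminal or a non-nullable non-terminal.
Nullable = { 'E' }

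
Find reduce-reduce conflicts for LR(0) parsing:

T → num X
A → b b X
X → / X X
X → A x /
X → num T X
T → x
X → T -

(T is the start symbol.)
Augment with T' → T and build the canonical LR(0) collection (I0 = CLOSURE({[T' → . T]}), then GOTO on every symbol after a dot until no new states appear). It has 19 states:
  I0: { [T → . num X], [T → . x], [T' → . T] }  — shift
  I1: { [T' → T .] }  — accept
  I2: { [A → . b b X], [T → . num X], [T → . x], [T → num . X], [X → . / X X], [X → . A x /], [X → . T -], [X → . num T X] }  — shift
  I3: { [T → x .] }  — reduce
  I4: { [A → . b b X], [T → . num X], [T → . x], [X → . / X X], [X → . A x /], [X → . T -], [X → . num T X], [X → / . X X] }  — shift
  I5: { [X → A . x /] }  — shift
  I6: { [X → T . -] }  — shift
  I7: { [T → num X .] }  — reduce
  I8: { [A → b . b X] }  — shift
  I9: { [A → . b b X], [T → . num X], [T → . x], [T → num . X], [X → . / X X], [X → . A x /], [X → . T -], [X → . num T X], [X → num . T X] }  — shift
  I10: { [A → . b b X], [T → . num X], [T → . x], [X → . / X X], [X → . A x /], [X → . T -], [X → . num T X], [X → T . -], [X → num T . X] }  — shift
  I11: { [X → T - .] }  — reduce
  I12: { [X → num T X .] }  — reduce
  I13: { [A → . b b X], [A → b b . X], [T → . num X], [T → . x], [X → . / X X], [X → . A x /], [X → . T -], [X → . num T X] }  — shift
  I14: { [A → b b X .] }  — reduce
  I15: { [X → A x . /] }  — shift
  I16: { [X → A x / .] }  — reduce
  I17: { [A → . b b X], [T → . num X], [T → . x], [X → . / X X], [X → . A x /], [X → . T -], [X → . num T X], [X → / X . X] }  — shift
  I18: { [X → / X X .] }  — reduce

No state contains more than one complete item.

Answer: No reduce-reduce conflicts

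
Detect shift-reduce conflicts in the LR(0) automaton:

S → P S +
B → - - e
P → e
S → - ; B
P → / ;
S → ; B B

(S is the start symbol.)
Augment with S' → S and build the canonical LR(0) collection (I0 = CLOSURE({[S' → . S]}), then GOTO on every symbol after a dot until no new states appear). It has 17 states:
  I0: { [P → . / ;], [P → . e], [S → . - ; B], [S → . ; B B], [S → . P S +], [S' → . S] }  — shift
  I1: { [S → - . ; B] }  — shift
  I2: { [P → / . ;] }  — shift
  I3: { [B → . - - e], [S → ; . B B] }  — shift
  I4: { [P → . / ;], [P → . e], [S → . - ; B], [S → . ; B B], [S → . P S +], [S → P . S +] }  — shift
  I5: { [S' → S .] }  — accept
  I6: { [P → e .] }  — reduce
  I7: { [S → P S . +] }  — shift
  I8: { [S → P S + .] }  — reduce
  I9: { [B → - . - e] }  — shift
  I10: { [B → . - - e], [S → ; B . B] }  — shift
  I11: { [S → ; B B .] }  — reduce
  I12: { [B → - - . e] }  — shift
  I13: { [B → - - e .] }  — reduce
  I14: { [P → / ; .] }  — reduce
  I15: { [B → . - - e], [S → - ; . B] }  — shift
  I16: { [S → - ; B .] }  — reduce

No state contains both a complete item and a shift item.

Answer: No shift-reduce conflicts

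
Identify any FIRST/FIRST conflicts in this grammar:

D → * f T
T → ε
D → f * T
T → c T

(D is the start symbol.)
No FIRST/FIRST conflicts.

Productions for D:
  D → * f T: FIRST = { '*' }
  D → f * T: FIRST = { 'f' }
Productions for T:
  T → ε: FIRST = { ε }
  T → c T: FIRST = { 'c' }

All alternatives of each non-terminal have pairwise disjoint FIRST sets.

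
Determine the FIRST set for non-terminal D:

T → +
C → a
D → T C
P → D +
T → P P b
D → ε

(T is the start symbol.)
{ '+', ε }

To compute FIRST(D), examine every production with D on the left-hand side, reading each right-hand side left to right until a non-nullable symbol is reached.

FIRST sets of the other non-terminals involved (by the same procedure, iterated to a fixed point):
  FIRST(T) = { '+' }

From D → T C:
  - T is a non-terminal: add FIRST(T) \ {ε} = { '+' }
    T is not nullable, so stop
From D → ε:
  - ε-production, so ε ∈ FIRST(D)

Collecting: FIRST(D) = { '+', ε }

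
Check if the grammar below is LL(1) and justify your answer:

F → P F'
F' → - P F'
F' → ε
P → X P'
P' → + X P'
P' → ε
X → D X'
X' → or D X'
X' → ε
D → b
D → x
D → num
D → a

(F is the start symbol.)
A grammar is LL(1) if for each non-terminal N with multiple productions, the predict sets of those productions are pairwise disjoint, where PREDICT(N → α) = (FIRST(α) \ {ε}) ∪ (FOLLOW(N) if α ⇒* ε).

Relevant sets:
  FOLLOW(F') = { $ }
  FOLLOW(P') = { $, '-' }
  FOLLOW(X') = { $, '+', '-' }

For F':
  PREDICT(F' → '-' P F') = { '-' }
  PREDICT(F' → ε) = { $ }
For P':
  PREDICT(P' → '+' X P') = { '+' }
  PREDICT(P' → ε) = { $, '-' }
For X':
  PREDICT(X' → or D X') = { 'or' }
  PREDICT(X' → ε) = { $, '+', '-' }
For D:
  PREDICT(D → b) = { 'b' }
  PREDICT(D → x) = { 'x' }
  PREDICT(D → num) = { 'num' }
  PREDICT(D → a) = { 'a' }
F, P, X have a single production, so nothing to check there.

All predict sets are disjoint. The grammar IS LL(1).

Answer: Yes, the grammar is LL(1).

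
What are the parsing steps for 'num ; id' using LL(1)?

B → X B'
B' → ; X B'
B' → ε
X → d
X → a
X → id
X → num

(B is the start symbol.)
Stack is shown with the top on the left.

Stack     Input       Action
----------------------------
B $       num ; id $  output B → X B'
X B' $    num ; id $  output X → num
num B' $  num ; id $  match 'num'
B' $      ; id $      output B' → ; X B'
; X B' $  ; id $      match ';'
X B' $    id $        output X → id
id B' $   id $        match 'id'
B' $      $           output B' → ε
$         $           accept

The string is accepted.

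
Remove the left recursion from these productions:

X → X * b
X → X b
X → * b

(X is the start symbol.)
X is directly left-recursive. The standard transformation for
  A → A α₁ | ... | A α_m | β₁ | ... | β_n
is
  A  → β₁ A' | ... | β_n A'
  A' → α₁ A' | ... | α_m A' | ε

X → * b becomes X → * b X'
X → X * b becomes X' → * b X'
X → X b becomes X' → b X'
Add X' → ε

Resulting grammar:
X → * b X'
X' → * b X'
X' → b X'
X' → ε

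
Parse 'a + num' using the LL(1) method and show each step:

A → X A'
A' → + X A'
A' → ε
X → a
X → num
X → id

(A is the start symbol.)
Stack is shown with the top on the left.

Stack     Input      Action
---------------------------
A $       a + num $  output A → X A'
X A' $    a + num $  output X → a
a A' $    a + num $  match 'a'
A' $      + num $    output A' → + X A'
+ X A' $  + num $    match '+'
X A' $    num $      output X → num
num A' $  num $      match 'num'
A' $      $          output A' → ε
$         $          accept

The string is accepted.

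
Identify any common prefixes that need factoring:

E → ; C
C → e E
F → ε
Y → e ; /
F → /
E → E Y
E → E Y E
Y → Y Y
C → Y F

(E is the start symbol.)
Left-factoring is needed when two productions for the same non-terminal
share a common prefix on the right-hand side.

Productions for E:
  E → ; C
  E → E Y
  E → E Y E
Productions for C:
  C → e E
  C → Y F
Productions for F:
  F → ε
  F → /
Productions for Y:
  Y → e ; /
  Y → Y Y

Found common prefix 'E Y' in productions for E

Answer: Yes, E has productions with common prefix 'E Y'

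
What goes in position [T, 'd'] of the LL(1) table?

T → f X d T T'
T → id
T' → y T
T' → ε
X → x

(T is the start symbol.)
To find M[T, 'd'], we find productions for T where 'd' is in the predict set (PREDICT(N → α) = (FIRST(α) \ {ε}) ∪ (FOLLOW(N) if α ⇒* ε)).

T → f X d T T': PREDICT = { 'f' }
T → id: PREDICT = { 'id' }

M[T, 'd'] is empty (no production applies)

Answer: Empty (error entry)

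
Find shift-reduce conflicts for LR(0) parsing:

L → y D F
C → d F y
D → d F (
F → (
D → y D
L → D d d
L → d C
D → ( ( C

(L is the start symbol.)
A shift-reduce conflict occurs when an LR(0) state has both:
  - a complete (reduce) item [A → α .] (dot at the end), and
  - a shift item [B → β . c γ] (dot before a terminal).

Augment with L' → L and build the canonical LR(0) collection (I0 = CLOSURE({[L' → . L]}), then GOTO on every symbol after a dot until no new states appear). It has 22 states:
  I0: { [D → . ( ( C], [D → . d F (], [D → . y D], [L → . D d d], [L → . d C], [L → . y D F], [L' → . L] }  — shift
  I1: { [D → ( . ( C] }  — shift
  I2: { [L → D . d d] }  — shift
  I3: { [L' → L .] }  — accept
  I4: { [C → . d F y], [D → d . F (], [F → . (], [L → d . C] }  — shift
  I5: { [D → . ( ( C], [D → . d F (], [D → . y D], [D → y . D], [L → y . D F] }  — shift
  I6: { [D → y D .], [F → . (], [L → y D . F] }  — shift, reduce
  I7: { [D → d . F (], [F → . (] }  — shift
  I8: { [D → . ( ( C], [D → . d F (], [D → . y D], [D → y . D] }  — shift
  I9: { [D → y D .] }  — reduce
  I10: { [F → ( .] }  — reduce
  I11: { [D → d F . (] }  — shift
  I12: { [D → d F ( .] }  — reduce
  I13: { [L → y D F .] }  — reduce
  I14: { [L → d C .] }  — reduce
  I15: { [C → d . F y], [F → . (] }  — shift
  I16: { [C → d F . y] }  — shift
  I17: { [C → d F y .] }  — reduce
  I18: { [L → D d . d] }  — shift
  I19: { [L → D d d .] }  — reduce
  I20: { [C → . d F y], [D → ( ( . C] }  — shift
  I21: { [D → ( ( C .] }  — reduce

I6 contains reduce item [D → y D .] and shift item [F → . (] — shift-reduce conflict.

Answer: Yes — I6: [D → y D .] vs [F → . (]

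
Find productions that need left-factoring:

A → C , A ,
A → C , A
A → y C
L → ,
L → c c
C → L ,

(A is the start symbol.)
Yes, A has productions with common prefix 'C , A'

Left-factoring is needed when two productions for the same non-terminal
share a common prefix on the right-hand side.

Productions for A:
  A → C , A ,
  A → C , A
  A → y C
Productions for L:
  L → ,
  L → c c

Found common prefix 'C , A' in productions for A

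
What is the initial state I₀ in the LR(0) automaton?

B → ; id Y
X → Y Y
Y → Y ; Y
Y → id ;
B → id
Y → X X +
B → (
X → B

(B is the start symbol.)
First, augment the grammar with B' → B
I₀ = CLOSURE({ [B' → . B] }):
  [B' → . B] has the dot before B: add [B → . ; id Y], [B → . id], [B → . (]
No further items can be added.

I₀ = { [B → . (], [B → . ; id Y], [B → . id], [B' → . B] }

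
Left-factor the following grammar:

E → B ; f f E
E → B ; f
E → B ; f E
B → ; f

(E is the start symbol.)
E → B ; f E'
E' → f E
E' → ε
E' → E
B → ; f

Left-factoring transforms A → αβ₁ | αβ₂ into A → αA' and A' → β₁ | β₂
(α is the longest common prefix among the alternatives). Repeat until
no nonterminal has two alternatives with a common prefix.

Round 1: E has alternatives sharing prefix 'B ; f'. Introduce E': E → B ; f E'
  Add: E' → f E
  Add: E' → ε
  Add: E' → E

No remaining common prefixes — done.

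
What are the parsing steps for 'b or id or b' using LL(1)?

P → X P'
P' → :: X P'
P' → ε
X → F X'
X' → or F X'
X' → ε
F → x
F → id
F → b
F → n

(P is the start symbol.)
LL(1) parsing maintains a stack (initially the start symbol over $) and the input. At each step: if the stack top is a terminal, match it against the current input token; if it is a non-terminal N, replace it with the RHS of M[N, lookahead] (the unique production whose predict set contains the lookahead).

Stack is shown with the top on the left.

Stack         Input           Action
------------------------------------
P $           b or id or b $  output P → X P'
X P' $        b or id or b $  output X → F X'
F X' P' $     b or id or b $  output F → b
b X' P' $     b or id or b $  match 'b'
X' P' $       or id or b $    output X' → or F X'
or F X' P' $  or id or b $    match 'or'
F X' P' $     id or b $       output F → id
id X' P' $    id or b $       match 'id'
X' P' $       or b $          output X' → or F X'
or F X' P' $  or b $          match 'or'
F X' P' $     b $             output F → b
b X' P' $     b $             match 'b'
X' P' $       $               output X' → ε
P' $          $               output P' → ε
$             $               accept

The string is accepted.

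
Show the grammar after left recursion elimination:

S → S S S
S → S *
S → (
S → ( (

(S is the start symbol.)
S → ( S'
S → ( ( S'
S' → S S S'
S' → * S'
S' → ε

S is directly left-recursive. The standard transformation for
  A → A α₁ | ... | A α_m | β₁ | ... | β_n
is
  A  → β₁ A' | ... | β_n A'
  A' → α₁ A' | ... | α_m A' | ε

S → ( becomes S → ( S'
S → ( ( becomes S → ( ( S'
S → S S S becomes S' → S S S'
S → S * becomes S' → * S'
Add S' → ε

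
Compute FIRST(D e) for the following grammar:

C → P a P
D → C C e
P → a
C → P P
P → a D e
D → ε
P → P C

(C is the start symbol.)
FIRST sets of the non-terminals involved (from the grammar, by fixed-point iteration):
  FIRST(D) = { 'a', ε }

To compute FIRST(D e), process the symbols left to right:
Symbol D is a non-terminal. Add FIRST(D) \ {ε} = { 'a' }
D is nullable (ε ∈ FIRST(D)), continue to the next symbol.
Symbol e is a terminal. Add 'e' and stop.
FIRST(D e) = { 'a', 'e' }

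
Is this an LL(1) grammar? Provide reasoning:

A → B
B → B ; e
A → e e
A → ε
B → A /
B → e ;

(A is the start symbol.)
A grammar is LL(1) if for each non-terminal N with multiple productions, the predict sets of those productions are pairwise disjoint, where PREDICT(N → α) = (FIRST(α) \ {ε}) ∪ (FOLLOW(N) if α ⇒* ε).

Relevant sets:
  FIRST(B) = { '/', 'e' }
  FIRST(A) = { '/', 'e', ε }
  FOLLOW(A) = { $, '/' }

For A:
  PREDICT(A → B) = { '/', 'e' }
  PREDICT(A → e e) = { 'e' }
  PREDICT(A → ε) = { $, '/' }
For B:
  PREDICT(B → B ';' e) = { '/', 'e' }
  PREDICT(B → A '/') = { '/', 'e' }
  PREDICT(B → e ';') = { 'e' }

Conflict found: Predict set conflict for A: { 'e' }
The grammar is NOT LL(1).

Answer: No. Predict set conflict for A: { 'e' }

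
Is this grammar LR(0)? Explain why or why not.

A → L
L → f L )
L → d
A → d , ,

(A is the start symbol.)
No. Shift-reduce conflict between [L → d .] and [A → d . , ,]

Augment with A' → A and build the canonical LR(0) collection (I0 = CLOSURE({[A' → . A]}), then GOTO on every symbol after a dot until no new states appear). It has 10 states:
  I0: { [A → . L], [A → . d , ,], [A' → . A], [L → . d], [L → . f L )] }  — shift
  I1: { [A' → A .] }  — accept
  I2: { [A → L .] }  — reduce
  I3: { [A → d . , ,], [L → d .] }  — shift, reduce
  I4: { [L → . d], [L → . f L )], [L → f . L )] }  — shift
  I5: { [L → f L . )] }  — shift
  I6: { [L → d .] }  — reduce
  I7: { [L → f L ) .] }  — reduce
  I8: { [A → d , . ,] }  — shift
  I9: { [A → d , , .] }  — reduce

Conflict in state I3:
  Shift-reduce conflict between [L → d .] and [A → d . , ,]
So the grammar is NOT LR(0).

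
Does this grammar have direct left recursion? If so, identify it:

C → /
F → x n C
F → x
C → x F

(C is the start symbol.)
No direct left recursion

C → /: starts with '/'
F → x n C: starts with x
F → x: starts with x
C → x F: starts with x

No direct left recursion found.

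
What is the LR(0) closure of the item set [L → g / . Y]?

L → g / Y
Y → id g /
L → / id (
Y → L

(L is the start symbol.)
To compute CLOSURE, for each item [A → α.Bβ] where B is a non-terminal, add [B → .γ] for all productions B → γ; repeat for the newly added items until nothing changes.

Start with: [L → g / . Y]
  [L → g / . Y] has the dot before Y: add [Y → . id g /], [Y → . L]
  [Y → . L] has the dot before L: add [L → . g / Y], [L → . / id (]
No further items can be added.

CLOSURE = { [L → . / id (], [L → . g / Y], [L → g / . Y], [Y → . L], [Y → . id g /] }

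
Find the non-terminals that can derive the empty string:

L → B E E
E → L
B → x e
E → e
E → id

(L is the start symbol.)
There are no ε-productions, so no non-terminal can derive ε.
No non-terminals are nullable.

Answer: None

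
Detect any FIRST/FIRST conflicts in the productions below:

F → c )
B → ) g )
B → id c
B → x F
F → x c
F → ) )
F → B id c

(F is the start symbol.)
FIRST sets of the non-terminals at (or reachable through a nullable prefix from) the front of some alternative:
  FIRST(B) = { ')', 'id', 'x' }

Productions for F:
  F → c ): FIRST = { 'c' }
  F → x c: FIRST = { 'x' }
  F → ) ): FIRST = { ')' }
  F → B id c: FIRST = { ')', 'id', 'x' }
Productions for B:
  B → ) g ): FIRST = { ')' }
  B → id c: FIRST = { 'id' }
  B → x F: FIRST = { 'x' }

Conflict for F: F → x c and F → B id c
  Overlap: { 'x' }
Conflict for F: F → ) ) and F → B id c
  Overlap: { ')' }

Answer: Yes. F → x c / F → B id c on { 'x' }; F → ')' ')' / F → B id c on { ')' }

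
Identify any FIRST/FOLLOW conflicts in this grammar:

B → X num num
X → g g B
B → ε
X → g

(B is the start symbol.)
Nullable non-terminals: B.
FIRST sets used below: FIRST(X) = { 'g' }

B: nullable alternative(s) B → ε; FOLLOW(B) = { $, 'num' }
  B → X num num: FIRST \ {ε} = { 'g' } — disjoint from FOLLOW(B)
  B → ε: FIRST \ {ε} = { } — this is the only nullable alternative, skip

X has no nullable alternative, so no FIRST/FOLLOW check is needed there.

No FIRST/FOLLOW conflicts found.

Answer: No FIRST/FOLLOW conflicts.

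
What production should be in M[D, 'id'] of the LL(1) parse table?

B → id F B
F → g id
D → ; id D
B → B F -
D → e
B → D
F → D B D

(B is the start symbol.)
To find M[D, 'id'], we find productions for D where 'id' is in the predict set (PREDICT(N → α) = (FIRST(α) \ {ε}) ∪ (FOLLOW(N) if α ⇒* ε)).

D → ; id D: PREDICT = { ';' }
D → e: PREDICT = { 'e' }

M[D, 'id'] is empty (no production applies)

Answer: Empty (error entry)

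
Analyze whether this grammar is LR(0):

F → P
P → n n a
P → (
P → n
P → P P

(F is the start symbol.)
Augment with F' → F and build the canonical LR(0) collection (I0 = CLOSURE({[F' → . F]}), then GOTO on every symbol after a dot until no new states appear). It has 8 states:
  I0: { [F → . P], [F' → . F], [P → . (], [P → . P P], [P → . n n a], [P → . n] }  — shift
  I1: { [P → ( .] }  — reduce
  I2: { [F' → F .] }  — accept
  I3: { [F → P .], [P → . (], [P → . P P], [P → . n n a], [P → . n], [P → P . P] }  — shift, reduce
  I4: { [P → n . n a], [P → n .] }  — shift, reduce
  I5: { [P → n n . a] }  — shift
  I6: { [P → n n a .] }  — reduce
  I7: { [P → . (], [P → . P P], [P → . n n a], [P → . n], [P → P . P], [P → P P .] }  — shift, reduce

Conflict in state I3:
  Shift-reduce conflict between [F → P .] and [P → . (]
So the grammar is NOT LR(0).

Answer: No. Shift-reduce conflict between [F → P .] and [P → . (]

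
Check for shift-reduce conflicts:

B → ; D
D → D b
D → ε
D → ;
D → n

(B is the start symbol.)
A shift-reduce conflict occurs when an LR(0) state has both:
  - a complete (reduce) item [A → α .] (dot at the end), and
  - a shift item [B → β . c γ] (dot before a terminal).

Augment with B' → B and build the canonical LR(0) collection (I0 = CLOSURE({[B' → . B]}), then GOTO on every symbol after a dot until no new states appear). It has 7 states:
  I0: { [B → . ; D], [B' → . B] }  — shift
  I1: { [B → ; . D], [D → . ;], [D → . D b], [D → . n], [D → .] }  — shift, reduce
  I2: { [B' → B .] }  — accept
  I3: { [D → ; .] }  — reduce
  I4: { [B → ; D .], [D → D . b] }  — shift, reduce
  I5: { [D → n .] }  — reduce
  I6: { [D → D b .] }  — reduce

I1 contains reduce item [D → .] and shift items [D → . ;], [D → . n] — shift-reduce conflict.
I4 contains reduce item [B → ; D .] and shift item [D → D . b] — shift-reduce conflict.

Answer: Yes — I1: [D → .] vs [D → . ;]; I4: [B → ; D .] vs [D → D . b]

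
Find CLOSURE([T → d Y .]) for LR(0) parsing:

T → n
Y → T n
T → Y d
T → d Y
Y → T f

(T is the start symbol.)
{ [T → d Y .] }

Start with: [T → d Y .]
The dot is at the end, so nothing is added.

CLOSURE = { [T → d Y .] }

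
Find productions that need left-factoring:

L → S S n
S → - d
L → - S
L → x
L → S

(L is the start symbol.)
Yes, L has productions with common prefix 'S'

Left-factoring is needed when two productions for the same non-terminal
share a common prefix on the right-hand side.

Productions for L:
  L → S S n
  L → - S
  L → x
  L → S

Found common prefix 'S' in productions for L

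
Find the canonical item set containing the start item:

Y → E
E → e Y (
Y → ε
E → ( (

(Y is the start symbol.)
{ [E → . ( (], [E → . e Y (], [Y → . E], [Y → .], [Y' → . Y] }

First, augment the grammar with Y' → Y
I₀ = CLOSURE({ [Y' → . Y] }):
  [Y' → . Y] has the dot before Y: add [Y → . E], [Y → .]
  [Y → . E] has the dot before E: add [E → . e Y (], [E → . ( (]
No further items can be added.

I₀ = { [E → . ( (], [E → . e Y (], [Y → . E], [Y → .], [Y' → . Y] }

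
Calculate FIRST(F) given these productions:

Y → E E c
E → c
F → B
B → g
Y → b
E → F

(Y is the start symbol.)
{ 'g' }

To compute FIRST(F), examine every production with F on the left-hand side, reading each right-hand side left to right until a non-nullable symbol is reached.

FIRST sets of the other non-terminals involved (by the same procedure, iterated to a fixed point):
  FIRST(B) = { 'g' }

From F → B:
  - B is a non-terminal: add FIRST(B) \ {ε} = { 'g' }
    B is not nullable, so stop

Collecting: FIRST(F) = { 'g' }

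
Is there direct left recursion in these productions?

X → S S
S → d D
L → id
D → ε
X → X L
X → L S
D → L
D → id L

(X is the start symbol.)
Yes, X is left-recursive

X → S S: starts with S
S → d D: starts with d
L → id: starts with id
D → ε: starts with ε
X → X L: LEFT RECURSIVE (starts with X)
X → L S: starts with L
D → L: starts with L
D → id L: starts with id

The grammar has direct left recursion on: X.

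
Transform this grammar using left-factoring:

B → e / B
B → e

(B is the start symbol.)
Left-factoring transforms A → αβ₁ | αβ₂ into A → αA' and A' → β₁ | β₂
(α is the longest common prefix among the alternatives). Repeat until
no nonterminal has two alternatives with a common prefix.

Round 1: B has alternatives sharing prefix 'e'. Introduce B': B → e B'
  Add: B' → / B
  Add: B' → ε

No remaining common prefixes — done.

Resulting grammar:
B → e B'
B' → / B
B' → ε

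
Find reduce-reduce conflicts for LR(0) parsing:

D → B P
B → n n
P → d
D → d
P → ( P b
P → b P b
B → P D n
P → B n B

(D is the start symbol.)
Yes — I6: [D → d .] vs [P → d .]

Augment with D' → D and build the canonical LR(0) collection (I0 = CLOSURE({[D' → . D]}), then GOTO on every symbol after a dot until no new states appear). It has 22 states:
  I0: { [B → . P D n], [B → . n n], [D → . B P], [D → . d], [D' → . D], [P → . ( P b], [P → . B n B], [P → . b P b], [P → . d] }  — shift
  I1: { [B → . P D n], [B → . n n], [P → ( . P b], [P → . ( P b], [P → . B n B], [P → . b P b], [P → . d] }  — shift
  I2: { [B → . P D n], [B → . n n], [D → B . P], [P → . ( P b], [P → . B n B], [P → . b P b], [P → . d], [P → B . n B] }  — shift
  I3: { [D' → D .] }  — accept
  I4: { [B → . P D n], [B → . n n], [B → P . D n], [D → . B P], [D → . d], [P → . ( P b], [P → . B n B], [P → . b P b], [P → . d] }  — shift
  I5: { [B → . P D n], [B → . n n], [P → . ( P b], [P → . B n B], [P → . b P b], [P → . d], [P → b . P b] }  — shift
  I6: { [D → d .], [P → d .] }  — 2 reduces
  I7: { [B → n . n] }  — shift
  I8: { [B → n n .] }  — reduce
  I9: { [P → B . n B] }  — shift
  I10: { [B → . P D n], [B → . n n], [B → P . D n], [D → . B P], [D → . d], [P → . ( P b], [P → . B n B], [P → . b P b], [P → . d], [P → b P . b] }  — shift
  I11: { [P → d .] }  — reduce
  I12: { [B → P D . n] }  — shift
  I13: { [B → . P D n], [B → . n n], [P → . ( P b], [P → . B n B], [P → . b P b], [P → . d], [P → b . P b], [P → b P b .] }  — shift, reduce
  I14: { [B → P D n .] }  — reduce
  I15: { [B → . P D n], [B → . n n], [P → . ( P b], [P → . B n B], [P → . b P b], [P → . d], [P → B n . B] }  — shift
  I16: { [P → B . n B], [P → B n B .] }  — shift, reduce
  I17: { [B → . P D n], [B → . n n], [B → P . D n], [D → . B P], [D → . d], [D → B P .], [P → . ( P b], [P → . B n B], [P → . b P b], [P → . d] }  — shift, reduce
  I18: { [B → . P D n], [B → . n n], [B → n . n], [P → . ( P b], [P → . B n B], [P → . b P b], [P → . d], [P → B n . B] }  — shift
  I19: { [B → n . n], [B → n n .] }  — shift, reduce
  I20: { [B → . P D n], [B → . n n], [B → P . D n], [D → . B P], [D → . d], [P → ( P . b], [P → . ( P b], [P → . B n B], [P → . b P b], [P → . d] }  — shift
  I21: { [B → . P D n], [B → . n n], [P → ( P b .], [P → . ( P b], [P → . B n B], [P → . b P b], [P → . d], [P → b . P b] }  — shift, reduce

I6 contains complete items [D → d .], [P → d .] — reduce-reduce conflict.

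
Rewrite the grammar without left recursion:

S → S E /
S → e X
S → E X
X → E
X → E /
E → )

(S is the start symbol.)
S is directly left-recursive. The standard transformation for
  A → A α₁ | ... | A α_m | β₁ | ... | β_n
is
  A  → β₁ A' | ... | β_n A'
  A' → α₁ A' | ... | α_m A' | ε

S → e X becomes S → e X S'
S → E X becomes S → E X S'
S → S E / becomes S' → E / S'
Add S' → ε

Productions for other non-terminals are unchanged:
  X → E
  X → E /
  E → )

Resulting grammar:
S → e X S'
S → E X S'
S' → E / S'
S' → ε
X → E
X → E /
E → )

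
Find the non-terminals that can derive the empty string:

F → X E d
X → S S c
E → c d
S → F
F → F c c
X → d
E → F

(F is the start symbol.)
There are no ε-productions, so no non-terminal can derive ε.
No non-terminals are nullable.

Answer: None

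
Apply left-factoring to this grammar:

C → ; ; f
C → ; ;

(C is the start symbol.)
C → ; ; C'
C' → f
C' → ε

Left-factoring transforms A → αβ₁ | αβ₂ into A → αA' and A' → β₁ | β₂
(α is the longest common prefix among the alternatives). Repeat until
no nonterminal has two alternatives with a common prefix.

Round 1: C has alternatives sharing prefix '; ;'. Introduce C': C → ; ; C'
  Add: C' → f
  Add: C' → ε

No remaining common prefixes — done.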